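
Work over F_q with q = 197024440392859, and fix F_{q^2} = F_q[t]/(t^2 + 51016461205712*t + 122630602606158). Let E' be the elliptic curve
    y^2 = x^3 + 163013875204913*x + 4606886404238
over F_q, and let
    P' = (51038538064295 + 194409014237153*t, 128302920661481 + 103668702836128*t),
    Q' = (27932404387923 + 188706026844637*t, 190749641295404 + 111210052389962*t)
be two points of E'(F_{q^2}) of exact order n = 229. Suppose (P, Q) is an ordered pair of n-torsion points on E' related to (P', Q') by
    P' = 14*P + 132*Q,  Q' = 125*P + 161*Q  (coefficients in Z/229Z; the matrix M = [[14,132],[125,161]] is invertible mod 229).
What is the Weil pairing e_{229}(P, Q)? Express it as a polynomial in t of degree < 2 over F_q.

129894210265519 + 125877334010800*t

e_{229} is bilinear + alternating on E[229], so e_{229}(14*P + 132*Q, 125*P + 161*Q) = e_{229}(P,Q)^(14*161-132*125).
Hence e(P,Q) = e(P',Q')^{62} where 62 = 181^{-1} mod 229.
8-bit Miller (11100101) on E'/F_{197024440392859} with a'=163013875204913, b'=4606886404238: accumulate tangent/chord ratios at Q'+S and P'+S'.
e_{229}(P',Q') = 85857158708474 + 72386717705625*t.
Thus e_{229}(P,Q) = 129894210265519 + 125877334010800*t.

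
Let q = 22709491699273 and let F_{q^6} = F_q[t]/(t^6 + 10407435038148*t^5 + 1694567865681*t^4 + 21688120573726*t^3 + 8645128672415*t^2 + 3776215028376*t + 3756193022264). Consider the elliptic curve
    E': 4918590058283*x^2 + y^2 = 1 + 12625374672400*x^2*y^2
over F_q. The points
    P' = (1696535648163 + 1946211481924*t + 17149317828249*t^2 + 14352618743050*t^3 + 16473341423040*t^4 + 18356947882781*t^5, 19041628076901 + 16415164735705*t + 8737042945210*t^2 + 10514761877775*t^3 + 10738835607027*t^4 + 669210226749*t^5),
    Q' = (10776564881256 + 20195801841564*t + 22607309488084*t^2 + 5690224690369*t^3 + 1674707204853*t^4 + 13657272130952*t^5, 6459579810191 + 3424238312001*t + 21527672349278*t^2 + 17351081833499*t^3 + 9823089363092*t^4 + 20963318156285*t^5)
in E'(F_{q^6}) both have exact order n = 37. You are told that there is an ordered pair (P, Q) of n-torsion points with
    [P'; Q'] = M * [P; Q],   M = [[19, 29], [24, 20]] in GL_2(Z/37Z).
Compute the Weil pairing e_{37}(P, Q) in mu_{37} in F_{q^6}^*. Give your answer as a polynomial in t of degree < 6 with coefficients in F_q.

Under M = [[19,29],[24,20]] in GL_2(Z/37), e_{37}(P',Q') = e_{37}(P,Q)^(19*20-29*24 mod 37).
det M = 19*20 - 29*24 = -316 = 17 (mod 37); 17^{-1} = 24 (mod 37).
Edwards a_E,d_E -> Montgomery A=17337766716619,B=1220533542676 -> Weierstrass 14793753106353,784077505613 via alpha=14278739971417,beta=3750676771289.
6-bit Miller (100101) on E'/F_{22709491699273} with a'=14793753106353, b'=784077505613: accumulate tangent/chord ratios at Q'+S and P'+S'.
The quotient is 17274612660744 + 11806460257208*t + 7127852026997*t^2 + 20543199258252*t^3 + 4690129246613*t^4 + 12909509014538*t^5.
(17274612660744 + 11806460257208*t + 7127852026997*t^2 + 20543199258252*t^3 + 4690129246613*t^4 + 12909509014538*t^5)^{24} mod (22709491699273,f) = 1195074649072 + 9811540577488*t + 17498360107532*t^2 + 3567764124132*t^3 + 18137665406514*t^4 + 1572228547162*t^5.

1195074649072 + 9811540577488*t + 17498360107532*t^2 + 3567764124132*t^3 + 18137665406514*t^4 + 1572228547162*t^5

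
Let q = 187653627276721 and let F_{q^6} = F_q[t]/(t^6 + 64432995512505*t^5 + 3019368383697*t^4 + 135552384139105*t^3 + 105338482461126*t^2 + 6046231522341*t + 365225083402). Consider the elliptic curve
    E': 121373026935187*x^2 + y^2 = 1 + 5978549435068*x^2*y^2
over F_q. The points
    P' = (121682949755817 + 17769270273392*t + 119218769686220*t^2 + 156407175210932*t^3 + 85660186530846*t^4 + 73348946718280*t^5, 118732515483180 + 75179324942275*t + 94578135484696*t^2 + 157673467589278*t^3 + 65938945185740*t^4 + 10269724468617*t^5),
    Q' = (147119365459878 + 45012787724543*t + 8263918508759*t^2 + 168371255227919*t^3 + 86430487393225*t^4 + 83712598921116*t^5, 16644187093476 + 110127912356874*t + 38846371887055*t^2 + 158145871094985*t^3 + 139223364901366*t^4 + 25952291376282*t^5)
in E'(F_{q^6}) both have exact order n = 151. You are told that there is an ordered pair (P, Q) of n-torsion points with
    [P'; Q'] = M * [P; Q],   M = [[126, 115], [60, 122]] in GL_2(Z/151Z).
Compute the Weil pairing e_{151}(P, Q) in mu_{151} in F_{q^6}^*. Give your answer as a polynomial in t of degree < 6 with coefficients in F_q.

23354309451610 + 18225133986950*t + 69451993302201*t^2 + 86897585728389*t^3 + 173415722170946*t^4 + 158608007937*t^5

e_{151}(aP+bQ,cP+dQ) = e_{151}(P,Q)^(ad-bc); with (a,b,c,d)=(126,115,60,122) this gives the det-151 law.
Hence e(P,Q) = e(P',Q')^{85} where 85 = 16^{-1} mod 151.
Map (x,y)_Ed via u=(1+y)/(1-y), v=(1+y)/((1-y)x) to Montgomery A=76222185225481,B=78633666429116; then to (a',b')=(132889882416110,73511095716457).
Build f_{151,P'} and f_{151,Q'} via the 8-bit ladder of 151=10010111_2; evaluate at shifted divisors; quotient in F_{187653627276721^6}.
Miller gives e_{151}(P',Q') = 187211738543488 + 171740384930991*t + 143765787224796*t^2 + 19526543711138*t^3 + 62814992571725*t^4 + 47896831558605*t^5 in F_{187653627276721^6}.
Finally e_{151}(P,Q) = 23354309451610 + 18225133986950*t + 69451993302201*t^2 + 86897585728389*t^3 + 173415722170946*t^4 + 158608007937*t^5.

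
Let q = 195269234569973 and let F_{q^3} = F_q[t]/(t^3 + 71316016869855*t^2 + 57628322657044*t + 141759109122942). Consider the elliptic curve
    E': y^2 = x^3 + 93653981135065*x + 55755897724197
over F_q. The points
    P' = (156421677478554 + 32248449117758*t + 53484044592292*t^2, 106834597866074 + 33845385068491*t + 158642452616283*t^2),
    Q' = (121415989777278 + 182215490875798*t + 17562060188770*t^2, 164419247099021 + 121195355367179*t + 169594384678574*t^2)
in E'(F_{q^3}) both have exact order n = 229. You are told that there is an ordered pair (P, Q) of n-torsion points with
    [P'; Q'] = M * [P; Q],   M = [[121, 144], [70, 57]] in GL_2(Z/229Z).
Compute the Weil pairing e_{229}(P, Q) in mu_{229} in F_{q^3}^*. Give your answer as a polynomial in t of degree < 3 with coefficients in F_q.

Since e_{229}(P,P)=e_{229}(Q,Q)=1 and e_{229}(Q,P)=e_{229}(P,Q)^{-1}, expanding e_{229}(121*P + 144*Q,70*P + 57*Q) leaves e(P,Q)^det(M).
121*57 - 144*70 = -3183; reduced mod 229: det = 23, inverse 10.
8-bit Miller (11100101) on E'/F_{195269234569973} with a'=93653981135065, b'=55755897724197: accumulate tangent/chord ratios at Q'+S and P'+S'.
So e_{229}(P',Q') = 60878949796676 + 101156090280716*t + 76625094979995*t^2.
Raise to 10: e(P,Q) = 177036592869667 + 14815613275883*t + 2006621283805*t^2 in mu_{229}.

177036592869667 + 14815613275883*t + 2006621283805*t^2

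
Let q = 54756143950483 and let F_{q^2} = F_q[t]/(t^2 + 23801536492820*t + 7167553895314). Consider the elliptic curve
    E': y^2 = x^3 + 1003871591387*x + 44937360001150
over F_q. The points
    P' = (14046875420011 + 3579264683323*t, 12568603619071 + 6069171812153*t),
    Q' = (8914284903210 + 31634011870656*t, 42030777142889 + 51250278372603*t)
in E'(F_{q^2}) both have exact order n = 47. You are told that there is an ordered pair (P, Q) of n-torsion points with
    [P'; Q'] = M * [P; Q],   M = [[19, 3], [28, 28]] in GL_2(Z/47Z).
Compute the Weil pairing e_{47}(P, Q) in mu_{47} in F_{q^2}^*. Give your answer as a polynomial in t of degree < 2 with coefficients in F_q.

18094017011630 + 6411341663522*t

The 47-Weil pairing on E[47] over F_{54756143950483} is alternating-bilinear: e_{47}(P',Q') = e_{47}(P,Q)^det(M).
det(M) mod 47 = 25; its inverse in (Z/47)^* is 32 (check: 25*32 mod 47 = 1).
6-bit Miller (101111) on E'/F_{54756143950483} with a'=1003871591387, b'=44937360001150: accumulate tangent/chord ratios at Q'+S and P'+S'.
Miller gives e_{47}(P',Q') = 7752396829368 + 37832792603053*t in F_{54756143950483^2}.
Hence e(P,Q) = 18094017011630 + 6411341663522*t in F_{54756143950483^2}^*.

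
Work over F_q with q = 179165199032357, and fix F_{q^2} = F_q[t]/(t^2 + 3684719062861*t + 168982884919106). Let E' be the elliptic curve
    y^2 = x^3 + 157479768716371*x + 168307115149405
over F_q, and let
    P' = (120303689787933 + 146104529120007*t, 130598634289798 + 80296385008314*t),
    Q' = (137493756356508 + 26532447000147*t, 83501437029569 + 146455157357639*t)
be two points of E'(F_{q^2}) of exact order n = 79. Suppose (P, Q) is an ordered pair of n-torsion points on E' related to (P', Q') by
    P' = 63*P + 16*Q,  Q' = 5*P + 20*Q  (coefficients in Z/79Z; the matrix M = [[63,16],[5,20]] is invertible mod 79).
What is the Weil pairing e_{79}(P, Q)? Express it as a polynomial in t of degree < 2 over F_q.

157127191833470 + 84234847944153*t

Alternating bilinearity on E[79] (values in mu_{79} in F_{179165199032357^2}) gives e(P',Q') = e(P,Q)^det(M).
So e_{79}(P,Q) = e_{79}(P',Q')^{63}, since 74*63 = 1 mod 79.
Double-and-add over 1001111: 7-1 doublings, 5-1 additions; each step l_{T,T}/v_{2T} or l_{T,P'}/v at Q'+S for random S.
e_{79}(P',Q') = 151264663222606 + 147766284527142*t.
e_{79}(P,Q) = (151264663222606 + 147766284527142*t)^{63} = 157127191833470 + 84234847944153*t.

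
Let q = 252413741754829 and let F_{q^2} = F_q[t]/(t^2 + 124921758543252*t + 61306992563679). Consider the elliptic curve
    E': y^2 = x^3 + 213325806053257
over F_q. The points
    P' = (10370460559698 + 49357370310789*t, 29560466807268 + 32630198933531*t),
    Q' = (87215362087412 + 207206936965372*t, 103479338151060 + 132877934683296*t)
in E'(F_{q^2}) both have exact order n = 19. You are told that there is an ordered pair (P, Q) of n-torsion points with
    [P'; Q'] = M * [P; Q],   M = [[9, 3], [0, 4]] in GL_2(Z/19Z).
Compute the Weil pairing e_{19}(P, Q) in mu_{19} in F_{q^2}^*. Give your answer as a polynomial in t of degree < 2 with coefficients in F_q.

184785484509844 + 75442175015686*t

e_{19}(aP+bQ,cP+dQ) = e_{19}(P,Q)^(ad-bc); with (a,b,c,d)=(9,3,0,4) this gives the det-19 law.
Hence e(P,Q) = e(P',Q')^{9} where 9 = 17^{-1} mod 19.
Miller loop for e_{19} over F_{252413741754829^2}: bits of 19 = 10011; 4 double steps + 2 add steps, l/v at each.
f_P(D_Q)/f_Q(D_P) = 82569611507785 + 186539575463958*t.
Thus e_{19}(P,Q) = 184785484509844 + 75442175015686*t.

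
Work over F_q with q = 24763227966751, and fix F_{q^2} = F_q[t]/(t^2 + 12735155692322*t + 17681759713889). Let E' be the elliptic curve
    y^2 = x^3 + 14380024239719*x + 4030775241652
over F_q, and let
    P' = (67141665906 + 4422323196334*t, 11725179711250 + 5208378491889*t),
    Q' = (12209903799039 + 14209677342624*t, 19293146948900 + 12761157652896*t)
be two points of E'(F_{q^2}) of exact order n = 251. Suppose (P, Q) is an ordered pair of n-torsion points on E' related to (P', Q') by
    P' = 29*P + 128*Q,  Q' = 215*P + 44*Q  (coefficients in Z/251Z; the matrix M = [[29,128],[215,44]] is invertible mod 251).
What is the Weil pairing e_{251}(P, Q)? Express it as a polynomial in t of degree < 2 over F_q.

The 251-Weil pairing on E[251] over F_{24763227966751} is alternating-bilinear: e_{251}(P',Q') = e_{251}(P,Q)^det(M).
Hence e(P,Q) = e(P',Q')^{199} where 199 = 111^{-1} mod 251.
Miller loop for e_{251} over F_{24763227966751^2}: bits of 251 = 11111011; 7 double steps + 6 add steps, l/v at each.
So e_{251}(P',Q') = 17442187756060 + 22093584628572*t.
Hence e(P,Q) = 17945537131413 + 23740419537507*t in F_{24763227966751^2}^*.

17945537131413 + 23740419537507*t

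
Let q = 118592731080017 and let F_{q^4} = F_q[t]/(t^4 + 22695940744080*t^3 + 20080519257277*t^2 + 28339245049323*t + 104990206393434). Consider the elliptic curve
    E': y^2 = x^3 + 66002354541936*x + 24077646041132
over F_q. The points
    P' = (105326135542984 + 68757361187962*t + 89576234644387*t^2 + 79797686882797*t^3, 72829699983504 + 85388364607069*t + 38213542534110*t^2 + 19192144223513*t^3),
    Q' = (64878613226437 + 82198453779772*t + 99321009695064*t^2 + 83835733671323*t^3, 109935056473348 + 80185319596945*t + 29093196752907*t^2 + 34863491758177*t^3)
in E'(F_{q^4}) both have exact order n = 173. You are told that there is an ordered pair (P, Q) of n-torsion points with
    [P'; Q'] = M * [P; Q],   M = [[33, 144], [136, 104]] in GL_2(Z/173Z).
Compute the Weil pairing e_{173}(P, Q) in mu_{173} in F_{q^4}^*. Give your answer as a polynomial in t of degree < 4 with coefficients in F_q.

e_{173} is bilinear + alternating on E[173], so e_{173}(33*P + 144*Q, 136*P + 104*Q) = e_{173}(P,Q)^(33*104-144*136).
So e_{173}(P,Q) = e_{173}(P',Q')^{162}, since 110*162 = 1 mod 173.
Run Miller on y^2=x^3+66002354541936*x+24077646041132 over F_{118592731080017}: ladder 10101101 (8 bits); e = f_P(D_Q)/f_Q(D_P).
Miller gives e_{173}(P',Q') = 73848251511044 + 35434157707871*t + 114515911849964*t^2 + 66802356736255*t^3 in F_{118592731080017^4}.
Finally e_{173}(P,Q) = 22746138232718 + 31969939865384*t + 73101937806827*t^2 + 82665862257509*t^3.

22746138232718 + 31969939865384*t + 73101937806827*t^2 + 82665862257509*t^3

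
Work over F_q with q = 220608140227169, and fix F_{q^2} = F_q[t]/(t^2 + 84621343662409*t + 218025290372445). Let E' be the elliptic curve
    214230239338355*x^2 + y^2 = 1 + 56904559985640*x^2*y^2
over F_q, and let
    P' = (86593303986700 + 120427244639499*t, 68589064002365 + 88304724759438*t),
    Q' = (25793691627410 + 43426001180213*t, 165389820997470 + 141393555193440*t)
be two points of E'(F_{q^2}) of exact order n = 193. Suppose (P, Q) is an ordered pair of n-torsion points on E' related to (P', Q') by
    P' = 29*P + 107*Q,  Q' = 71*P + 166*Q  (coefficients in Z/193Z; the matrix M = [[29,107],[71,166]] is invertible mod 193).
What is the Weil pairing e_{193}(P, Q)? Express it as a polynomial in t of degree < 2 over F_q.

e_{193} is bilinear + alternating on E[193], so e_{193}(29*P + 107*Q, 71*P + 166*Q) = e_{193}(P,Q)^(29*166-107*71).
det M = 29*166 - 107*71 = -2783 = 112 (mod 193); 112^{-1} = 81 (mod 193).
Edwards->Montgomery: u=(1+y)/(1-y), v=u/x -> 171838993217162v^2=u^3+182724879443128u^2+u; then x_W=94483454894971u+8421109849471: y^2=x^3+57424495194913*x+69480816617954.
Run Miller on y^2=x^3+57424495194913*x+69480816617954 over F_{220608140227169}: ladder 11000001 (8 bits); e = f_P(D_Q)/f_Q(D_P).
Miller gives e_{193}(P',Q') = 158245203142221 + 56639877211094*t in F_{220608140227169^2}.
Hence e(P,Q) = 46425140925413 + 210981328449738*t in F_{220608140227169^2}^*.

46425140925413 + 210981328449738*t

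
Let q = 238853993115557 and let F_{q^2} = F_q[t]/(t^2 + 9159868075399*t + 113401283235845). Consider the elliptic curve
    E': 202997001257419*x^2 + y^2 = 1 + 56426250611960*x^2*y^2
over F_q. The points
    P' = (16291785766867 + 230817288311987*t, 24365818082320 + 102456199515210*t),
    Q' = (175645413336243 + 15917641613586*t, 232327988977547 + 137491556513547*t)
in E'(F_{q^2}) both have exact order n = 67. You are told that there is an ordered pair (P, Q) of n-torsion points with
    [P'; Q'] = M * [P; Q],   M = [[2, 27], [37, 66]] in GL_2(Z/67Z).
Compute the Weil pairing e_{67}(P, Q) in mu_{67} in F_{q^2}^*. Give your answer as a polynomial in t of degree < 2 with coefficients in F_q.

44914561764436 + 11428112413598*t

Alternating bilinearity on E[67] (values in mu_{67} in F_{238853993115557^2}) gives e(P',Q') = e(P,Q)^det(M).
So e_{67}(P,Q) = e_{67}(P',Q')^{17}, since 4*17 = 1 mod 67.
Edwards->Montgomery: u=(1+y)/(1-y), v=u/x -> 130882789544296v^2=u^3+66368323330280u^2+u; then x_W=96356185940254u+162664205202675: y^2=x^3+3588726861935*x+164608372247555.
Run Miller on y^2=x^3+3588726861935*x+164608372247555 over F_{238853993115557}: ladder 1000011 (7 bits); e = f_P(D_Q)/f_Q(D_P).
Miller gives e_{67}(P',Q') = 82046178995152 + 155071703263069*t in F_{238853993115557^2}.
Raise to 17: e(P,Q) = 44914561764436 + 11428112413598*t in mu_{67}.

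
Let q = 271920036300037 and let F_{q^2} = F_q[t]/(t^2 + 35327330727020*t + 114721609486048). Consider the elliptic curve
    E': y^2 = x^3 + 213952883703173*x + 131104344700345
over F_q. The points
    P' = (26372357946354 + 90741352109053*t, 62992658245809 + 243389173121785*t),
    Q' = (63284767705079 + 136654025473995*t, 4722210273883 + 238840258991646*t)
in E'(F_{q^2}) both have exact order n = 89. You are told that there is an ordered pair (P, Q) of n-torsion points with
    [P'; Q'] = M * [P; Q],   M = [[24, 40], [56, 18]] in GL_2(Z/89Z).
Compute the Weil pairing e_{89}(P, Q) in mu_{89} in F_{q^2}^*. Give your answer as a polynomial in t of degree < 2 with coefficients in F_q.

Since e_{89}(P,P)=e_{89}(Q,Q)=1 and e_{89}(Q,P)=e_{89}(P,Q)^{-1}, expanding e_{89}(24*P + 40*Q,56*P + 18*Q) leaves e(P,Q)^det(M).
So e_{89}(P,Q) = e_{89}(P',Q')^{54}, since 61*54 = 1 mod 89.
Build f_{89,P'} and f_{89,Q'} via the 7-bit ladder of 89=1011001_2; evaluate at shifted divisors; quotient in F_{271920036300037^2}.
Miller gives e_{89}(P',Q') = 143856515514539 + 226019716592134*t in F_{271920036300037^2}.
e_{89}(P,Q) = (143856515514539 + 226019716592134*t)^{54} = 48179143548372 + 217136736135779*t.

48179143548372 + 217136736135779*t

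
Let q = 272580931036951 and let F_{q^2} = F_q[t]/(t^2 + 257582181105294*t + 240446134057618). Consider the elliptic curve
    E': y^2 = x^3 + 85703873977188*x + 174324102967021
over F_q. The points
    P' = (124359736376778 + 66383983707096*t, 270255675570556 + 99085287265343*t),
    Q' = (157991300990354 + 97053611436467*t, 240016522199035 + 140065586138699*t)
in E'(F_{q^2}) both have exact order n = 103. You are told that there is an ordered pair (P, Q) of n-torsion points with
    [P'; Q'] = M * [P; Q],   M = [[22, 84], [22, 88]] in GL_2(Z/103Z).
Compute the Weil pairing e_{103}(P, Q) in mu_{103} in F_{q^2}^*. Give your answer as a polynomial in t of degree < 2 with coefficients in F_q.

200849974258932 + 117201135392705*t

The 103-Weil pairing on E[103] over F_{272580931036951} is alternating-bilinear: e_{103}(P',Q') = e_{103}(P,Q)^det(M).
22*88 - 84*22 = 88; reduced mod 103: det = 88, inverse 48.
Miller loop for e_{103} over F_{272580931036951^2}: bits of 103 = 1100111; 6 double steps + 4 add steps, l/v at each.
Result: e(P',Q') = 73170057708511 + 261215811189638*t.
Raise to 48: e(P,Q) = 200849974258932 + 117201135392705*t in mu_{103}.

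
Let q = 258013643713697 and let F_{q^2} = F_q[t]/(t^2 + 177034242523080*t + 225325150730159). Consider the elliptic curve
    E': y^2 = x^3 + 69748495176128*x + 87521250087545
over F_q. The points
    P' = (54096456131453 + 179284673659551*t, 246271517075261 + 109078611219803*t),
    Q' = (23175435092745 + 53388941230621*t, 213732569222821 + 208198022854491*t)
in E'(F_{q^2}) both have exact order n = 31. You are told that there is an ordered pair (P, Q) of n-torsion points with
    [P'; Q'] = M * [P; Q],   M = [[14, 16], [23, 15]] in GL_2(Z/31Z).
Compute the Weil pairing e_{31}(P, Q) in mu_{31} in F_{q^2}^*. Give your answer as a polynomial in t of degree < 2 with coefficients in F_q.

Since e_{31}(P,P)=e_{31}(Q,Q)=1 and e_{31}(Q,P)=e_{31}(P,Q)^{-1}, expanding e_{31}(14*P + 16*Q,23*P + 15*Q) leaves e(P,Q)^det(M).
14*15 - 16*23 = -158; reduced mod 31: det = 28, inverse 10.
5-bit Miller (11111) on E'/F_{258013643713697} with a'=69748495176128, b'=87521250087545: accumulate tangent/chord ratios at Q'+S and P'+S'.
Result: e(P',Q') = 38358410935556 + 80235565541697*t.
Thus e_{31}(P,Q) = 220091402654509 + 70288827555403*t.

220091402654509 + 70288827555403*t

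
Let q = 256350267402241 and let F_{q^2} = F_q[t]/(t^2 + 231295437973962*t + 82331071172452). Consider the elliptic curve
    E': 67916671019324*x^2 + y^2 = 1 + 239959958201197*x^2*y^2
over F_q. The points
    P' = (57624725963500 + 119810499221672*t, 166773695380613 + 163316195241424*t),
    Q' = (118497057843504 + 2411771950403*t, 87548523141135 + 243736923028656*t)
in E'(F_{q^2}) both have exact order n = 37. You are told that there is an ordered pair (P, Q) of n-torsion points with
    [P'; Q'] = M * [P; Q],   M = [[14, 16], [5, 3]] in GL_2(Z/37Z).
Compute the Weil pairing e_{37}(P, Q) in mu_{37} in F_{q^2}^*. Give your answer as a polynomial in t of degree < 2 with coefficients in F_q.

61356549640489 + 157181076003823*t

The 37-Weil pairing on E[37] over F_{256350267402241} is alternating-bilinear: e_{37}(P',Q') = e_{37}(P,Q)^det(M).
det M = 14*3 - 16*5 = -38 = 36 (mod 37); 36^{-1} = 36 (mod 37).
Map (x,y)_Ed via u=(1+y)/(1-y), v=(1+y)/((1-y)x) to Montgomery A=216403148736923,B=213799807445075; then to (a',b')=(41914709228556,211290704174682).
Double-and-add over 100101: 6-1 doublings, 3-1 additions; each step l_{T,T}/v_{2T} or l_{T,P'}/v at Q'+S for random S.
The quotient is 137772350164939 + 99169191398418*t.
Raise to 36: e(P,Q) = 61356549640489 + 157181076003823*t in mu_{37}.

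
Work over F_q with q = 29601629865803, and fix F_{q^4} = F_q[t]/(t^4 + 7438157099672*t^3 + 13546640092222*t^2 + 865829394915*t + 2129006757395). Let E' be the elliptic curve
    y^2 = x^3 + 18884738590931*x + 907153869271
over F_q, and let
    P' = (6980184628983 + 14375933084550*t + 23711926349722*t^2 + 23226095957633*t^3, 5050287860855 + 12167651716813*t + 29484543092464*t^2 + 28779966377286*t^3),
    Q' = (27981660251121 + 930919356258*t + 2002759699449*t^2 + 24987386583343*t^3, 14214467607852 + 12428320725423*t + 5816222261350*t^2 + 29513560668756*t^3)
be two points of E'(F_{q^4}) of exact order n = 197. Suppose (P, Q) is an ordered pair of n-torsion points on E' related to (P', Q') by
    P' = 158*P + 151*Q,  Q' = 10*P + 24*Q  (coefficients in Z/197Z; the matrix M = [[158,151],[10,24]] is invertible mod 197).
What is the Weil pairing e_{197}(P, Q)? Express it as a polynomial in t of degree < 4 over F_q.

The 197-Weil pairing on E[197] over F_{29601629865803} is alternating-bilinear: e_{197}(P',Q') = e_{197}(P,Q)^det(M).
det(M) mod 197 = 115; its inverse in (Z/197)^* is 12 (check: 115*12 mod 197 = 1).
Build f_{197,P'} and f_{197,Q'} via the 8-bit ladder of 197=11000101_2; evaluate at shifted divisors; quotient in F_{29601629865803^4}.
So e_{197}(P',Q') = 1242628226151 + 26559441124053*t + 19370146012365*t^2 + 14754274402966*t^3.
Finally e_{197}(P,Q) = 2126840734368 + 19845971834802*t + 16390335613771*t^2 + 21528604758145*t^3.

2126840734368 + 19845971834802*t + 16390335613771*t^2 + 21528604758145*t^3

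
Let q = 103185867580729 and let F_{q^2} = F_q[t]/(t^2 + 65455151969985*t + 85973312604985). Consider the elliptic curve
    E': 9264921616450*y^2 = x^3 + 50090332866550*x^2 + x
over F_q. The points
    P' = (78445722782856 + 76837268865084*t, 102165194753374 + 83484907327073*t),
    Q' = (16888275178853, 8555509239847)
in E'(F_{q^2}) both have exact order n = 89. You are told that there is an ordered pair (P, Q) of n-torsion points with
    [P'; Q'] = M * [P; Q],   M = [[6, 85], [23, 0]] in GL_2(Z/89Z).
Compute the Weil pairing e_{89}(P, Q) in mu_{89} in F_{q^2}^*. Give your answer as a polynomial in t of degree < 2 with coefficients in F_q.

e_{89} is bilinear + alternating on E[89], so e_{89}(6*P + 85*Q, 23*P) = e_{89}(P,Q)^(6*0-85*23).
Inverting 3 mod 89: 30. Thus e_{89}(P,Q) = e(P',Q')^{30}.
Montgomery->Weierstrass: x_W = 416283403835*x+34615133989718, y_W=416283403835*y on F_{103185867580729}; lands on y^2=x^3+36859866789357*x+9114510600137.
Double-and-add over 1011001: 7-1 doublings, 4-1 additions; each step l_{T,T}/v_{2T} or l_{T,P'}/v at Q'+S for random S.
e_{89}(P',Q') = 24669216310327 + 30858008751057*t.
(24669216310327 + 30858008751057*t)^{30} mod (103185867580729,f) = 74280731252274 + 13511540801841*t.

74280731252274 + 13511540801841*t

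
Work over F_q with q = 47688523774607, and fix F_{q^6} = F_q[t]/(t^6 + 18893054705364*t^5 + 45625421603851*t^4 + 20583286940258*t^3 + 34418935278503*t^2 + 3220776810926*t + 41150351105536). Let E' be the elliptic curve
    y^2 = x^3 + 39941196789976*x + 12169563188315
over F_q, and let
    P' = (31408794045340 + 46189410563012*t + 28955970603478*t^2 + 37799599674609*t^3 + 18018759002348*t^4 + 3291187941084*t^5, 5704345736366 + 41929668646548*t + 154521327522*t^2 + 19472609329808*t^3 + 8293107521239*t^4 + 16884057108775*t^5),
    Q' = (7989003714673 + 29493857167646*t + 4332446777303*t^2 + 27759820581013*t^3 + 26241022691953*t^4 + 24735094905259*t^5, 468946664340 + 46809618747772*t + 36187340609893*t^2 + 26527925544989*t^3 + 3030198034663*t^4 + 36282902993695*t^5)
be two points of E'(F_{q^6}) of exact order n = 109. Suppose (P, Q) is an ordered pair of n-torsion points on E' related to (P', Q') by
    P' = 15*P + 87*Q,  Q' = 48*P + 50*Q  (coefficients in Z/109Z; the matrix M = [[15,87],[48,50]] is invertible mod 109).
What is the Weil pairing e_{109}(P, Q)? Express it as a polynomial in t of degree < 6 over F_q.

39116375503770 + 17231431624130*t + 41880149481322*t^2 + 39009880506894*t^3 + 23658737911001*t^4 + 40090070467982*t^5

The 109-Weil pairing on E[109] over F_{47688523774607} is alternating-bilinear: e_{109}(P',Q') = e_{109}(P,Q)^det(M).
det M = 15*50 - 87*48 = -3426 = 62 (mod 109); 62^{-1} = 51 (mod 109).
Build f_{109,P'} and f_{109,Q'} via the 7-bit ladder of 109=1101101_2; evaluate at shifted divisors; quotient in F_{47688523774607^6}.
f_P(D_Q)/f_Q(D_P) = 46702751933827 + 27230082229183*t + 22264473474009*t^2 + 13973996133970*t^3 + 19861781694391*t^4 + 7551096563779*t^5.
Finally e_{109}(P,Q) = 39116375503770 + 17231431624130*t + 41880149481322*t^2 + 39009880506894*t^3 + 23658737911001*t^4 + 40090070467982*t^5.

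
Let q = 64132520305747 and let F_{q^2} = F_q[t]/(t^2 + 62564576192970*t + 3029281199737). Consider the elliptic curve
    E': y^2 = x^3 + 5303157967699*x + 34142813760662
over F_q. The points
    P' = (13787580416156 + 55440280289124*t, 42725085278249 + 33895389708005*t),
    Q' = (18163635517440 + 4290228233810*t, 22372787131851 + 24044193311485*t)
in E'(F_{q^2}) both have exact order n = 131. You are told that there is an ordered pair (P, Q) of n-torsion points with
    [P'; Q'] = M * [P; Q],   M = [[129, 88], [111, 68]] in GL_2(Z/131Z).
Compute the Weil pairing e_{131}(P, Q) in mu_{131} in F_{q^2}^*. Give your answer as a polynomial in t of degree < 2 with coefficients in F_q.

63302883432856 + 34159693967349*t

Since e_{131}(P,P)=e_{131}(Q,Q)=1 and e_{131}(Q,P)=e_{131}(P,Q)^{-1}, expanding e_{131}(129*P + 88*Q,111*P + 68*Q) leaves e(P,Q)^det(M).
Hence e(P,Q) = e(P',Q')^{63} where 63 = 52^{-1} mod 131.
n = 131 = (10000011)_2 (8 bits, wt 3); accumulate f_{131,P'}(Q'+S)/f_{131,P'}(S) along the 7-step ladder.
So e_{131}(P',Q') = 693845282240 + 51578776223661*t.
(693845282240 + 51578776223661*t)^{63} mod (64132520305747,f) = 63302883432856 + 34159693967349*t.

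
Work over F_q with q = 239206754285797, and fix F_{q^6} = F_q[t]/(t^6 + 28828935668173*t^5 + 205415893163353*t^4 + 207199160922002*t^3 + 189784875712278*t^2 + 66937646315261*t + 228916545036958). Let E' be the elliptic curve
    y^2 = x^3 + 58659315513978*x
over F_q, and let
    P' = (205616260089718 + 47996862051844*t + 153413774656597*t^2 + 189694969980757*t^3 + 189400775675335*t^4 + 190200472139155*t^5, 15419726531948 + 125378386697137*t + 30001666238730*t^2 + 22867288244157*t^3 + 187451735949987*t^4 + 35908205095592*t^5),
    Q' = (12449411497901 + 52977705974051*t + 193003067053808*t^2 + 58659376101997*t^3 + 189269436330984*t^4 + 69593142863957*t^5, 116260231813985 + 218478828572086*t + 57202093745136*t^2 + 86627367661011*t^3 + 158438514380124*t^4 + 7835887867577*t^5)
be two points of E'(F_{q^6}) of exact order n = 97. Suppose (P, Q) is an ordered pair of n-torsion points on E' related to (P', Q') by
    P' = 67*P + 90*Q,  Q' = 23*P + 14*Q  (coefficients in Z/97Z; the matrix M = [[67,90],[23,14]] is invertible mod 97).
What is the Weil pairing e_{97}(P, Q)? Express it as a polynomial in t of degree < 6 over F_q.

115418418326861 + 114834040970570*t + 49884622026195*t^2 + 38517204106550*t^3 + 197822547594372*t^4 + 226734806349758*t^5

e_{97}(aP+bQ,cP+dQ) = e_{97}(P,Q)^(ad-bc); with (a,b,c,d)=(67,90,23,14) this gives the det-97 law.
67*14 - 90*23 = -1132; reduced mod 97: det = 32, inverse 94.
Build f_{97,P'} and f_{97,Q'} via the 7-bit ladder of 97=1100001_2; evaluate at shifted divisors; quotient in F_{239206754285797^6}.
So e_{97}(P',Q') = 178520241091556 + 58958922236183*t + 101207732675106*t^2 + 146214202819601*t^3 + 133636872513210*t^4 + 27730803376979*t^5.
Finally e_{97}(P,Q) = 115418418326861 + 114834040970570*t + 49884622026195*t^2 + 38517204106550*t^3 + 197822547594372*t^4 + 226734806349758*t^5.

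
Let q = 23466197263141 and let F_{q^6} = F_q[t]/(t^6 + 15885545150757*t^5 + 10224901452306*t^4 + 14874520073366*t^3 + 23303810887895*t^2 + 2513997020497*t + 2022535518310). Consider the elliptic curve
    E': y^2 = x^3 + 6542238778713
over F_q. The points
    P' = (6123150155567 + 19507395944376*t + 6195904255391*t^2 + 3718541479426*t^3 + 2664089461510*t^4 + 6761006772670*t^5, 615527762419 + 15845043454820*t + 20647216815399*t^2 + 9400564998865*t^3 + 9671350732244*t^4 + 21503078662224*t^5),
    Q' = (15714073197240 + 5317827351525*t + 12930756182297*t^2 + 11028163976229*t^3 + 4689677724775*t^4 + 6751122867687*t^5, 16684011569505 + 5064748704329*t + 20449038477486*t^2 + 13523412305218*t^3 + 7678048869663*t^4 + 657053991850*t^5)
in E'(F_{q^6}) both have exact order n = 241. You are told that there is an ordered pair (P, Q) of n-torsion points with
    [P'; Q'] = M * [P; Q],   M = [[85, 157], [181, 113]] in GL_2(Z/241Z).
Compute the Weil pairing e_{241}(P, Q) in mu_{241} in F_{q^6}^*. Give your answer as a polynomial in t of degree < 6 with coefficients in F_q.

17180855223350 + 12156911459764*t + 17815246279706*t^2 + 17027831845822*t^3 + 8597669216339*t^4 + 11031621774154*t^5

Under M = [[85,157],[181,113]] in GL_2(Z/241), e_{241}(P',Q') = e_{241}(P,Q)^(85*113-157*181 mod 241).
So e_{241}(P,Q) = e_{241}(P',Q')^{86}, since 227*86 = 1 mod 241.
8-bit Miller (11110001) on E'/F_{23466197263141} with a'=0, b'=6542238778713: accumulate tangent/chord ratios at Q'+S and P'+S'.
Miller gives e_{241}(P',Q') = 16321203062265 + 3002796116422*t + 23303589738438*t^2 + 22808497338256*t^3 + 13915300225212*t^4 + 15378612709072*t^5 in F_{23466197263141^6}.
Raise to 86: e(P,Q) = 17180855223350 + 12156911459764*t + 17815246279706*t^2 + 17027831845822*t^3 + 8597669216339*t^4 + 11031621774154*t^5 in mu_{241}.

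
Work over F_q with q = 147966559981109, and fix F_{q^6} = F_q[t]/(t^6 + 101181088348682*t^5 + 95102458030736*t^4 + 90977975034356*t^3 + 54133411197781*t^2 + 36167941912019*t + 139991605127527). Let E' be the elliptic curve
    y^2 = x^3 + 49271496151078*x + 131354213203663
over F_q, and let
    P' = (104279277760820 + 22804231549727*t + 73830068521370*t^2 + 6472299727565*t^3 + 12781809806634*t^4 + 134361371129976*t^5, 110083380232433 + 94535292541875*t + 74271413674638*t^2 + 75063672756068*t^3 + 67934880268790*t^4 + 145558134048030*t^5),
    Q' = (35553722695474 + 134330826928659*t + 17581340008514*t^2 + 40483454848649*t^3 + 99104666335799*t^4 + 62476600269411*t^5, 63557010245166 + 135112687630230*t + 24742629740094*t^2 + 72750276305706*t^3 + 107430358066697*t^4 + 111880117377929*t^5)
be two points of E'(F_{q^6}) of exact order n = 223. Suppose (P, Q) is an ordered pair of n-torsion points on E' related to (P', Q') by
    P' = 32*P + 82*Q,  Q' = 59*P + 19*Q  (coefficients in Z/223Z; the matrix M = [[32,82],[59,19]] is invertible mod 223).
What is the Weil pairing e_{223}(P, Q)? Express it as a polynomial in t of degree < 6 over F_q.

Since e_{223}(P,P)=e_{223}(Q,Q)=1 and e_{223}(Q,P)=e_{223}(P,Q)^{-1}, expanding e_{223}(32*P + 82*Q,59*P + 19*Q) leaves e(P,Q)^det(M).
det M = 32*19 - 82*59 = -4230 = 7 (mod 223); 7^{-1} = 32 (mod 223).
Build f_{223,P'} and f_{223,Q'} via the 8-bit ladder of 223=11011111_2; evaluate at shifted divisors; quotient in F_{147966559981109^6}.
e_{223}(P',Q') = 54439043230048 + 112111602832905*t + 16370291812598*t^2 + 102829101527370*t^3 + 124535579351624*t^4 + 22651138951727*t^5.
Thus e_{223}(P,Q) = 28770412737834 + 25341297419738*t + 34836521812977*t^2 + 5135389889421*t^3 + 131264735014493*t^4 + 4370506602120*t^5.

28770412737834 + 25341297419738*t + 34836521812977*t^2 + 5135389889421*t^3 + 131264735014493*t^4 + 4370506602120*t^5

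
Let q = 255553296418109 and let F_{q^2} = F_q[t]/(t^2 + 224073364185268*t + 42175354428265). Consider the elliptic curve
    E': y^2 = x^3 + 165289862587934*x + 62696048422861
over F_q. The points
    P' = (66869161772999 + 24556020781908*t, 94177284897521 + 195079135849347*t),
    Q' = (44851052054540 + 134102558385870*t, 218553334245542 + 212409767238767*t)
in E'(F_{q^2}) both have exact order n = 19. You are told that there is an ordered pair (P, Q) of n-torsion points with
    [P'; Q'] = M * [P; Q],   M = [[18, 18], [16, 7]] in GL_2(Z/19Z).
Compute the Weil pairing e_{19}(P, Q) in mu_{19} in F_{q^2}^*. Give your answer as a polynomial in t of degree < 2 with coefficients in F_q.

The 19-Weil pairing on E[19] over F_{255553296418109} is alternating-bilinear: e_{19}(P',Q') = e_{19}(P,Q)^det(M).
det M = 18*7 - 18*16 = -162 = 9 (mod 19); 9^{-1} = 17 (mod 19).
5-bit Miller (10011) on E'/F_{255553296418109} with a'=165289862587934, b'=62696048422861: accumulate tangent/chord ratios at Q'+S and P'+S'.
So e_{19}(P',Q') = 158228995245116 + 95127193275588*t.
Thus e_{19}(P,Q) = 9613270016447 + 247366410350754*t.

9613270016447 + 247366410350754*t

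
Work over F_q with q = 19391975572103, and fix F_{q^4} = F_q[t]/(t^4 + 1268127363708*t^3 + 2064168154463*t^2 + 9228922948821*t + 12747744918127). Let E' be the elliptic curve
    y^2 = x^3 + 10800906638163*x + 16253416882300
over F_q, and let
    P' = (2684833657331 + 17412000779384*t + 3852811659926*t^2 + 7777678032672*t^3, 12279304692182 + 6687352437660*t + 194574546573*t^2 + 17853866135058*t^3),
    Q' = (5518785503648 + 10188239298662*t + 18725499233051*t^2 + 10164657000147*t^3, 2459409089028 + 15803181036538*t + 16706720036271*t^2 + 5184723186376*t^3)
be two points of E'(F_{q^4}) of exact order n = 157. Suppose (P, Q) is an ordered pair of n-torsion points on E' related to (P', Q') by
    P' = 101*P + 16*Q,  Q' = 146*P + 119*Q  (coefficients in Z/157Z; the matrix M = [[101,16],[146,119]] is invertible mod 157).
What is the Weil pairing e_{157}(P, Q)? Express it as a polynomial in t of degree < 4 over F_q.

Alternating bilinearity on E[157] (values in mu_{157} in F_{19391975572103^4}) gives e(P',Q') = e(P,Q)^det(M).
So e_{157}(P,Q) = e_{157}(P',Q')^{40}, since 106*40 = 1 mod 157.
8-bit Miller (10011101) on E'/F_{19391975572103} with a'=10800906638163, b'=16253416882300: accumulate tangent/chord ratios at Q'+S and P'+S'.
The quotient is 704707284557 + 15489979439546*t + 17592797147073*t^2 + 5024153893915*t^3.
Thus e_{157}(P,Q) = 9486892847556 + 8266499030914*t + 3075118318322*t^2 + 14789260942506*t^3.

9486892847556 + 8266499030914*t + 3075118318322*t^2 + 14789260942506*t^3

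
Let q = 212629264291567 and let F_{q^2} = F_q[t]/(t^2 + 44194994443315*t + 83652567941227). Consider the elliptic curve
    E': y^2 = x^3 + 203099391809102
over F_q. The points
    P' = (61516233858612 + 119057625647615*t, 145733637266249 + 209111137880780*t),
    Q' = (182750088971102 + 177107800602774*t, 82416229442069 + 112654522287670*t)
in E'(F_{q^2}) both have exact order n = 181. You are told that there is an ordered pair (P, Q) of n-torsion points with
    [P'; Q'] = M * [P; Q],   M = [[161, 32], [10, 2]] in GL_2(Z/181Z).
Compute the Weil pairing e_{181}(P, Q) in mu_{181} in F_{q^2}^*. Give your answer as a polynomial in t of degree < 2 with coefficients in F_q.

184739117308816 + 134867559323063*t

Alternating bilinearity on E[181] (values in mu_{181} in F_{212629264291567^2}) gives e(P',Q') = e(P,Q)^det(M).
161*2 - 32*10 = 2; reduced mod 181: det = 2, inverse 91.
n = 181 = (10110101)_2 (8 bits, wt 5); accumulate f_{181,P'}(Q'+S)/f_{181,P'}(S) along the 7-step ladder.
The quotient is 7648118097452 + 84382314687226*t.
Finally e_{181}(P,Q) = 184739117308816 + 134867559323063*t.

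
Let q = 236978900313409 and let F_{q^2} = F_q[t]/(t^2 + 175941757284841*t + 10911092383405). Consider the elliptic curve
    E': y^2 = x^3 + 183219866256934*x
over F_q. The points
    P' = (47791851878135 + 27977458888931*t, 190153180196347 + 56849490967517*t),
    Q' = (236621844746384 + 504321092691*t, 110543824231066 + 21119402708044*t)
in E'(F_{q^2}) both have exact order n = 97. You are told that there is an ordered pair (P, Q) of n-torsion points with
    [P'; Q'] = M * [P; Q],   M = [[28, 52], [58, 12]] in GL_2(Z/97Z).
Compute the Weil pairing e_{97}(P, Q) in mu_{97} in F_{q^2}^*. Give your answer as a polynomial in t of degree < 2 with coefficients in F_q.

52359627598043 + 218460732966082*t

The 97-Weil pairing on E[97] over F_{236978900313409} is alternating-bilinear: e_{97}(P',Q') = e_{97}(P,Q)^det(M).
28*12 - 52*58 = -2680; reduced mod 97: det = 36, inverse 62.
7-bit Miller (1100001) on E'/F_{236978900313409} with a'=183219866256934, b'=0: accumulate tangent/chord ratios at Q'+S and P'+S'.
f_P(D_Q)/f_Q(D_P) = 225685609365696 + 203642276673158*t.
Thus e_{97}(P,Q) = 52359627598043 + 218460732966082*t.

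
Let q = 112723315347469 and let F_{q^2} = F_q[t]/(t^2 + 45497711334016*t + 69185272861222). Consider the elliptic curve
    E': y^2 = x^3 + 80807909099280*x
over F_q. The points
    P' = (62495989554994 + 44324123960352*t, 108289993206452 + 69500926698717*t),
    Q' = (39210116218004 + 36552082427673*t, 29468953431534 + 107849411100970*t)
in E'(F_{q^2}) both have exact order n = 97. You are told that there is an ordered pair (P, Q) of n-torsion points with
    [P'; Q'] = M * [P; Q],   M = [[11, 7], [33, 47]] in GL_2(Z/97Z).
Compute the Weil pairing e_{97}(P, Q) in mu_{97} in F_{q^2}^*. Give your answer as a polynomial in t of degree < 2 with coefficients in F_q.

Since e_{97}(P,P)=e_{97}(Q,Q)=1 and e_{97}(Q,P)=e_{97}(P,Q)^{-1}, expanding e_{97}(11*P + 7*Q,33*P + 47*Q) leaves e(P,Q)^det(M).
11*47 - 7*33 = 286; reduced mod 97: det = 92, inverse 58.
Run Miller on y^2=x^3+80807909099280*x over F_{112723315347469}: ladder 1100001 (7 bits); e = f_P(D_Q)/f_Q(D_P).
So e_{97}(P',Q') = 26046184596626 + 71815370724373*t.
e_{97}(P,Q) = (26046184596626 + 71815370724373*t)^{58} = 90646042958540 + 36006968518552*t.

90646042958540 + 36006968518552*t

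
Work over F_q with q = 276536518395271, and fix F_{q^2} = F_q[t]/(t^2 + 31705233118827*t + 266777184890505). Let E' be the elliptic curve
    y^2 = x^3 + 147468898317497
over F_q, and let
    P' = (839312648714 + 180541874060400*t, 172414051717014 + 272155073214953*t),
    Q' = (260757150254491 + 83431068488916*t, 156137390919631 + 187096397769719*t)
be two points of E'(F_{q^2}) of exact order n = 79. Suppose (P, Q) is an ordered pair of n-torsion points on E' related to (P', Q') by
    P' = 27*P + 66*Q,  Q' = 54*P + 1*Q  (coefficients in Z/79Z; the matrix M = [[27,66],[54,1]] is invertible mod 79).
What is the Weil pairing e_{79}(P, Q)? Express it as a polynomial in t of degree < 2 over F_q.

Alternating bilinearity on E[79] (values in mu_{79} in F_{276536518395271^2}) gives e(P',Q') = e(P,Q)^det(M).
Hence e(P,Q) = e(P',Q')^{22} where 22 = 18^{-1} mod 79.
Miller loop for e_{79} over F_{276536518395271^2}: bits of 79 = 1001111; 6 double steps + 4 add steps, l/v at each.
So e_{79}(P',Q') = 214170041579917 + 257484832904587*t.
Thus e_{79}(P,Q) = 266613953379805 + 79976283026047*t.

266613953379805 + 79976283026047*t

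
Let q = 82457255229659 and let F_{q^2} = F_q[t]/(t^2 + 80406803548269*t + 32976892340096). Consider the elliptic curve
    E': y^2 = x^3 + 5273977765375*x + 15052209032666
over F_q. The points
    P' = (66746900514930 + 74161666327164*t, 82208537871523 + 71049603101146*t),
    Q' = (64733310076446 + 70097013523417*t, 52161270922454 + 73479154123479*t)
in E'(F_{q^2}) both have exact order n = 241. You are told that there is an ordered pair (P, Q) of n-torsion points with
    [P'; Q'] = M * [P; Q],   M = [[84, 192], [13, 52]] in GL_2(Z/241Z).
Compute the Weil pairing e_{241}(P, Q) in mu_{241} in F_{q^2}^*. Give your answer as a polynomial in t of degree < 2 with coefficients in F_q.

8559701137110 + 14879592701307*t

Alternating bilinearity on E[241] (values in mu_{241} in F_{82457255229659^2}) gives e(P',Q') = e(P,Q)^det(M).
Hence e(P,Q) = e(P',Q')^{142} where 142 = 185^{-1} mod 241.
Miller loop for e_{241} over F_{82457255229659^2}: bits of 241 = 11110001; 7 double steps + 4 add steps, l/v at each.
e_{241}(P',Q') = 58118935186961 + 22223924804194*t.
(58118935186961 + 22223924804194*t)^{142} mod (82457255229659,f) = 8559701137110 + 14879592701307*t.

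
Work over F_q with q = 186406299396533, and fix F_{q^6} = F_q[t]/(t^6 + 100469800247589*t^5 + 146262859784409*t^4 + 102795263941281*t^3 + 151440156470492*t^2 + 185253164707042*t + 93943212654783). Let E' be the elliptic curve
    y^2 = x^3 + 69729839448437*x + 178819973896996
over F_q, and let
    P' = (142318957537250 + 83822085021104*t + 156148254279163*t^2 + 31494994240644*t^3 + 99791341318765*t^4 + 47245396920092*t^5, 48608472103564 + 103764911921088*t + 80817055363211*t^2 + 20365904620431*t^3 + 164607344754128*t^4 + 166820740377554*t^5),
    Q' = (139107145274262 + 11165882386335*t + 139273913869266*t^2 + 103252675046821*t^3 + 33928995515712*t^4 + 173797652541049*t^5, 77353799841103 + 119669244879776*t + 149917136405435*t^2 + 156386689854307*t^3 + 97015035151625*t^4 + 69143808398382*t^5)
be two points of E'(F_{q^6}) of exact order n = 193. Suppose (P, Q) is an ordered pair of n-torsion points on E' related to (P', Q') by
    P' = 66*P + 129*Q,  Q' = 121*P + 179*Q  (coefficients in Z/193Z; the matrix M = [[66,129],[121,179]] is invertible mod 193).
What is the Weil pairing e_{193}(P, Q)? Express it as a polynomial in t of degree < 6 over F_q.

182786408155477 + 68455167346606*t + 5978882440726*t^2 + 144314398694814*t^3 + 102583885719617*t^4 + 166218748315505*t^5

The 193-Weil pairing on E[193] over F_{186406299396533} is alternating-bilinear: e_{193}(P',Q') = e_{193}(P,Q)^det(M).
So e_{193}(P,Q) = e_{193}(P',Q')^{98}, since 65*98 = 1 mod 193.
Double-and-add over 11000001: 8-1 doublings, 3-1 additions; each step l_{T,T}/v_{2T} or l_{T,P'}/v at Q'+S for random S.
So e_{193}(P',Q') = 153599044807994 + 162925298451077*t + 178424967134042*t^2 + 125133964341565*t^3 + 159073756047718*t^4 + 53646547831825*t^5.
e_{193}(P,Q) = (153599044807994 + 162925298451077*t + 178424967134042*t^2 + 125133964341565*t^3 + 159073756047718*t^4 + 53646547831825*t^5)^{98} = 182786408155477 + 68455167346606*t + 5978882440726*t^2 + 144314398694814*t^3 + 102583885719617*t^4 + 166218748315505*t^5.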